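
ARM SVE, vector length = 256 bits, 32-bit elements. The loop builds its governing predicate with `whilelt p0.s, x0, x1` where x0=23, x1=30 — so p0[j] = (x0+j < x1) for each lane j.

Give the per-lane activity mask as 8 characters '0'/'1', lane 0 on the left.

predicate = 11111110

lane count: 256 div 32 = 8
whilelt: lane j active iff 23+j < 30 → j < 7 → 7 active
bits (lane 0 leftmost): 11111110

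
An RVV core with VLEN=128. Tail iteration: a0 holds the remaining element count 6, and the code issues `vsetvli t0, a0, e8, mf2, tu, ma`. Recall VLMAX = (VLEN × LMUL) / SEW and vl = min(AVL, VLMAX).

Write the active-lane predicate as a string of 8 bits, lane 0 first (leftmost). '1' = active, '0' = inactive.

VLMAX = (128 × 1/2) / 8 = 8 lanes
vl ← min(6, 8) = 6
bits (lane 0 leftmost): 11111100

predicate = 11111100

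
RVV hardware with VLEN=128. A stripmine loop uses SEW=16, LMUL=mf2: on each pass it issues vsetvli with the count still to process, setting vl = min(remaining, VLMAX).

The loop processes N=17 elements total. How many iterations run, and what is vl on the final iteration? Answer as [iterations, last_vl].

[iterations, last_vl] = [5, 1]

VLMAX = (128 × 1/2) / 16 = 4 lanes
iterations = ceil(17/4) = 5; final-pass vl = 1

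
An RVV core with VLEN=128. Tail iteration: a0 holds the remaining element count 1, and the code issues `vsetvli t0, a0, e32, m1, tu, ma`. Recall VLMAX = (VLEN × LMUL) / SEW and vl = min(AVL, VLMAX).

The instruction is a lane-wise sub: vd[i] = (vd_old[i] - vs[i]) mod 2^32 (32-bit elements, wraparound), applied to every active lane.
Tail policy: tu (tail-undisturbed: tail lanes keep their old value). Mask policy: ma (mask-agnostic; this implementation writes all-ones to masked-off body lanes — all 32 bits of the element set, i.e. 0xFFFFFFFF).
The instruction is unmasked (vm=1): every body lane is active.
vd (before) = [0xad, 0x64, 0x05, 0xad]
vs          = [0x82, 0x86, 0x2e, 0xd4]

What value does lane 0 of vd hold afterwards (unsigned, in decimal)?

vd[0] = 43

VLMAX = (128 × 1) / 32 = 4 lanes
vl = min(AVL, VLMAX) = min(1, 4) = 1
[0] sub(0xad,0x82) = 0x2b
[1] tail/keep = 0x64
[2] tail/keep = 0x05
[3] tail/keep = 0xad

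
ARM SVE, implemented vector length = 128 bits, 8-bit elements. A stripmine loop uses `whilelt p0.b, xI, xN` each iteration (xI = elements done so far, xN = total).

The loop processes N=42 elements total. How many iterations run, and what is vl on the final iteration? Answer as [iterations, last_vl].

[iterations, last_vl] = [3, 10]

lane count: 128 div 8 = 16
iterations = ceil(42/16) = 3; final-pass vl = 10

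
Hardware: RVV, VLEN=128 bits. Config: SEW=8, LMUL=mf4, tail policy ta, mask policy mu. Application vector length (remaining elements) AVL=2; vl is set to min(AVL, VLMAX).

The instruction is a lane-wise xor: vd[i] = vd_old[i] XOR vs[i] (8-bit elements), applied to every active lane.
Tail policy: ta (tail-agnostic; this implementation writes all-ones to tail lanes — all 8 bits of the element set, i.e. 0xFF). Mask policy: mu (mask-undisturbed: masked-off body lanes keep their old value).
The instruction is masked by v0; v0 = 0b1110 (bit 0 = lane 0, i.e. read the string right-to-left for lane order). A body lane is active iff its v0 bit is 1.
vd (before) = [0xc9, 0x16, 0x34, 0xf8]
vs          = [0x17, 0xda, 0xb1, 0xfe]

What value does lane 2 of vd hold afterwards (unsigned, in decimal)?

vd[2] = 255

VLMAX = VLEN×LMUL/SEW = 128×1/4/8 = 4
vl ← min(2, 4) = 2
[0] mask-off/keep = 0xc9
[1] xor(0x16,0xda) = 0xcc
[2] tail/ones = 0xff
[3] tail/ones = 0xff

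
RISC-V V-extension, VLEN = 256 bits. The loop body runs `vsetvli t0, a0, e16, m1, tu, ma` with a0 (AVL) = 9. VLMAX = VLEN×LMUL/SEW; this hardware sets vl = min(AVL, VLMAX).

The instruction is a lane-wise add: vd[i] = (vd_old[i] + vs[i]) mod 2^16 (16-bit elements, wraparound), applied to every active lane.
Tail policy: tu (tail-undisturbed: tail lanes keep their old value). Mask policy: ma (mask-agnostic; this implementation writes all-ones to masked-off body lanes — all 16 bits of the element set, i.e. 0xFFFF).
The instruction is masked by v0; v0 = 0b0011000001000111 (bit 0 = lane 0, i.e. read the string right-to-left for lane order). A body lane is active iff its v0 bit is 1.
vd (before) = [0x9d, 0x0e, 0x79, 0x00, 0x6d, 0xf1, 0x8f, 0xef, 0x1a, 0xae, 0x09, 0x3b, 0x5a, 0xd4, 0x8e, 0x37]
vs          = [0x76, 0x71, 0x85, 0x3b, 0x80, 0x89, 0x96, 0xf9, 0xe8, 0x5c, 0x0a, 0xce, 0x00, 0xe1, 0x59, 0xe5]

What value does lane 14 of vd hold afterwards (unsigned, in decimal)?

vd[14] = 142

VLMAX = (256 × 1) / 16 = 16 lanes
AVL=9 ≤ VLMAX=16, so vl = 9
vd[0] add(0x9d,0x76) -> 0x113
vd[1] add(0x0e,0x71) -> 0x7f
vd[2] add(0x79,0x85) -> 0xfe
vd[3] mask-off/ones -> 0xffff
vd[4] mask-off/ones -> 0xffff
vd[5] mask-off/ones -> 0xffff
vd[6] add(0x8f,0x96) -> 0x125
vd[7] mask-off/ones -> 0xffff
vd[8] mask-off/ones -> 0xffff
vd[9] tail/keep -> 0xae
vd[10] tail/keep -> 0x09
vd[11] tail/keep -> 0x3b
vd[12] tail/keep -> 0x5a
vd[13] tail/keep -> 0xd4
vd[14] tail/keep -> 0x8e
vd[15] tail/keep -> 0x37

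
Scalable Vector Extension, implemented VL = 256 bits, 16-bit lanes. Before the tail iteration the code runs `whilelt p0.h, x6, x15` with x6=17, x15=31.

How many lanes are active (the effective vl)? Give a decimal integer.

vl = 14

register lanes = 256/16 = 16
active while 17+j < 31, i.e. j ∈ [0,14) capped at 16 ⇒ 14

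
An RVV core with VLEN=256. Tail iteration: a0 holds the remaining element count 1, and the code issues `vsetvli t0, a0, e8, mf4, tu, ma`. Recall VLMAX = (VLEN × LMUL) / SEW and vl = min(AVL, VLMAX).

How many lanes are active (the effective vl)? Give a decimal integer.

vl = 1

VLMAX = (256 × 1/4) / 8 = 8 lanes
vl ← min(1, 8) = 1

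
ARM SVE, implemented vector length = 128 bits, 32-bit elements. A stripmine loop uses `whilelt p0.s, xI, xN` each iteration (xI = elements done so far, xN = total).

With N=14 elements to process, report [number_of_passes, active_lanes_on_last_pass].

[iterations, last_vl] = [4, 2]

register lanes = 128/32 = 4
N=14: ⌈14/4⌉ = 4 iters; last vl = 14 − 3×4 = 2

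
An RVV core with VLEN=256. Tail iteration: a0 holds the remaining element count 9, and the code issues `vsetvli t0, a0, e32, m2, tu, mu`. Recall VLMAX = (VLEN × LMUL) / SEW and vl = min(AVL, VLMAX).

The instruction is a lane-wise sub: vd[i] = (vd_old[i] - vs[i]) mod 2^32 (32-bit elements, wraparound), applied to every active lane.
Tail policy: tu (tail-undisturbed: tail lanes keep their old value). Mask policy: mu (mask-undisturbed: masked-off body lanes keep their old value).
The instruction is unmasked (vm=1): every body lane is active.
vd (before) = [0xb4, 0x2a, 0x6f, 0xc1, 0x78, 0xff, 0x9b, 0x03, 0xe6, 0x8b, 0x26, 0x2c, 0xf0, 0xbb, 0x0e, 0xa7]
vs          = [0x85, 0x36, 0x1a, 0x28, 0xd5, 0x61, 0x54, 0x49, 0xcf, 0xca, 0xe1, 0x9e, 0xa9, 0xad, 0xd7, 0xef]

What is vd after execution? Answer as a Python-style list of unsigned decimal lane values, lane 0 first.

lanes per group: 256·2/32 = 16
vl = min(AVL, VLMAX) = min(9, 16) = 9
  i=0: sub(0xb4,0x85) → 47
  i=1: sub(0x2a,0x36) → 4294967284
  i=2: sub(0x6f,0x1a) → 85
  i=3: sub(0xc1,0x28) → 153
  i=4: sub(0x78,0xd5) → 4294967203
  i=5: sub(0xff,0x61) → 158
  i=6: sub(0x9b,0x54) → 71
  i=7: sub(0x03,0x49) → 4294967226
  i=8: sub(0xe6,0xcf) → 23
  i=9: tail/keep → 139
  i=10: tail/keep → 38
  i=11: tail/keep → 44
  i=12: tail/keep → 240
  i=13: tail/keep → 187
  i=14: tail/keep → 14
  i=15: tail/keep → 167

vd = [47, 4294967284, 85, 153, 4294967203, 158, 71, 4294967226, 23, 139, 38, 44, 240, 187, 14, 167]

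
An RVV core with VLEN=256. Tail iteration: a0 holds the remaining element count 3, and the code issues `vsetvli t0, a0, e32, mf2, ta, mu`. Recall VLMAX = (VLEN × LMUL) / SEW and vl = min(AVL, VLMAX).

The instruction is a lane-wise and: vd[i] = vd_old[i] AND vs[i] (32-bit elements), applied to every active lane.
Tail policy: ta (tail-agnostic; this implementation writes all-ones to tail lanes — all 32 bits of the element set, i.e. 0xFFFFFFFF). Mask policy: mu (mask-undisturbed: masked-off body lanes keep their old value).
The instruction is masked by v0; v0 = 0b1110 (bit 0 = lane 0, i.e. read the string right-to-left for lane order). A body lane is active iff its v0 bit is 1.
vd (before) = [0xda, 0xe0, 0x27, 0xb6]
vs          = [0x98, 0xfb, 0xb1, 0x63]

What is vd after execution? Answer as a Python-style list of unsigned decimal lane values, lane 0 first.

vd = [218, 224, 33, 4294967295]

VLMAX = (256 × 1/2) / 32 = 4 lanes
vl ← min(3, 4) = 3
vd[0] mask-off/keep -> 0xda
vd[1] and(0xe0,0xfb) -> 0xe0
vd[2] and(0x27,0xb1) -> 0x21
vd[3] tail/ones -> 0xffffffff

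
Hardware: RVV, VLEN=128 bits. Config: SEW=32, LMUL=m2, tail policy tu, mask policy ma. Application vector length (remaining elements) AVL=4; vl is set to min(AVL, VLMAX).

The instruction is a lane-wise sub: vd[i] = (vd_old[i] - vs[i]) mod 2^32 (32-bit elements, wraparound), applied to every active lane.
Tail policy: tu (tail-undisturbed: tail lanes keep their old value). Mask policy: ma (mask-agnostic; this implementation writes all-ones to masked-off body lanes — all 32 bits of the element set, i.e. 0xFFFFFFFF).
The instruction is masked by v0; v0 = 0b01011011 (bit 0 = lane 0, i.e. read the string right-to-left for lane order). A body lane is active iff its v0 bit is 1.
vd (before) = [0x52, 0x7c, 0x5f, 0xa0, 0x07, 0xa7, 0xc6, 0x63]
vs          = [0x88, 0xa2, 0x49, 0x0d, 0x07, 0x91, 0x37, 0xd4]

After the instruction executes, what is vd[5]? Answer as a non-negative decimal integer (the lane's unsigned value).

VLMAX = (128 × 2) / 32 = 8 lanes
AVL=4 ≤ VLMAX=8, so vl = 4
vd[0] sub(0x52,0x88) -> 0xffffffca
vd[1] sub(0x7c,0xa2) -> 0xffffffda
vd[2] mask-off/ones -> 0xffffffff
vd[3] sub(0xa0,0x0d) -> 0x93
vd[4] tail/keep -> 0x07
vd[5] tail/keep -> 0xa7
vd[6] tail/keep -> 0xc6
vd[7] tail/keep -> 0x63

vd[5] = 167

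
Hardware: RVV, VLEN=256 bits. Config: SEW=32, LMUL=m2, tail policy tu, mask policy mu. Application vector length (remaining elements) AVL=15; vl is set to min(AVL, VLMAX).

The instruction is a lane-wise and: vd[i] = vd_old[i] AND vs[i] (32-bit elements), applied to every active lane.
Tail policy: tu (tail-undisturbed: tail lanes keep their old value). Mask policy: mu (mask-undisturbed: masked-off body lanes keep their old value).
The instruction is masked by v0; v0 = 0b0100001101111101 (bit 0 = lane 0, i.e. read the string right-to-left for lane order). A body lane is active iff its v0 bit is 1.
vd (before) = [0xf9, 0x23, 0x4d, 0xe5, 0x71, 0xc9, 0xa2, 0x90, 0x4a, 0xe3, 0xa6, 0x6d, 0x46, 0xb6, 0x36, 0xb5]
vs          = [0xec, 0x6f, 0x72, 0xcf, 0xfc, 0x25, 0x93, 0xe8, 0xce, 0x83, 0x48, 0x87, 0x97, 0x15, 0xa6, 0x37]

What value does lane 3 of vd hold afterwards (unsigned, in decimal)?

VLMAX = VLEN×LMUL/SEW = 256×2/32 = 16
AVL=15 ≤ VLMAX=16, so vl = 15
[0] and(0xf9,0xec) = 0xe8
[1] mask-off/keep = 0x23
[2] and(0x4d,0x72) = 0x40
[3] and(0xe5,0xcf) = 0xc5
[4] and(0x71,0xfc) = 0x70
[5] and(0xc9,0x25) = 0x01
[6] and(0xa2,0x93) = 0x82
[7] mask-off/keep = 0x90
[8] and(0x4a,0xce) = 0x4a
[9] and(0xe3,0x83) = 0x83
[10] mask-off/keep = 0xa6
[11] mask-off/keep = 0x6d
[12] mask-off/keep = 0x46
[13] mask-off/keep = 0xb6
[14] and(0x36,0xa6) = 0x26
[15] tail/keep = 0xb5

vd[3] = 197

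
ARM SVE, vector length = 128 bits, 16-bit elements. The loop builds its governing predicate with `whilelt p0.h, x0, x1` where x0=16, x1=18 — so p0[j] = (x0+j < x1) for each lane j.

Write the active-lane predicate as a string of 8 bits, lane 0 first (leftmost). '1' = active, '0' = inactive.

128-bit reg / 16-bit elem → 8 lanes
active while 16+j < 18, i.e. j ∈ [0,2) capped at 8 ⇒ 2
bits (lane 0 leftmost): 11000000

predicate = 11000000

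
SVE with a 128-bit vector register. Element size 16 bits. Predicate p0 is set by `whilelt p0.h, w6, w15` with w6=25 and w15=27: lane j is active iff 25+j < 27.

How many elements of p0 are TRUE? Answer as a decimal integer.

lane count: 128 div 16 = 8
active while 25+j < 27, i.e. j ∈ [0,2) capped at 8 ⇒ 2

vl = 2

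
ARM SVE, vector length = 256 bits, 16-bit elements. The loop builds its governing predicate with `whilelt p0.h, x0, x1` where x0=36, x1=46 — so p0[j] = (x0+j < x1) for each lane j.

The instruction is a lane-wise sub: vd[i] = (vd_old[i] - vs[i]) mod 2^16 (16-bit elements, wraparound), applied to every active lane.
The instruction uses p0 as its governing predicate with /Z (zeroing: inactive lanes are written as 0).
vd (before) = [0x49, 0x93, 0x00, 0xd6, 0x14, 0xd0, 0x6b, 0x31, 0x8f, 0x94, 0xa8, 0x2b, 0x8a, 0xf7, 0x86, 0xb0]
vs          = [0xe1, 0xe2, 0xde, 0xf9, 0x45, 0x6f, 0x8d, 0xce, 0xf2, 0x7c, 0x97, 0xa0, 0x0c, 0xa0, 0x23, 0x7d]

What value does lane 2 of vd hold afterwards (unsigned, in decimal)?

256-bit reg / 16-bit elem → 16 lanes
active while 36+j < 46, i.e. j ∈ [0,10) capped at 16 ⇒ 10
vd[0] sub(0x49,0xe1) -> 0xff68
vd[1] sub(0x93,0xe2) -> 0xffb1
vd[2] sub(0x00,0xde) -> 0xff22
vd[3] sub(0xd6,0xf9) -> 0xffdd
vd[4] sub(0x14,0x45) -> 0xffcf
vd[5] sub(0xd0,0x6f) -> 0x61
vd[6] sub(0x6b,0x8d) -> 0xffde
vd[7] sub(0x31,0xce) -> 0xff63
vd[8] sub(0x8f,0xf2) -> 0xff9d
vd[9] sub(0x94,0x7c) -> 0x18
vd[10] tail/zero -> 0x00
vd[11] tail/zero -> 0x00
vd[12] tail/zero -> 0x00
vd[13] tail/zero -> 0x00
vd[14] tail/zero -> 0x00
vd[15] tail/zero -> 0x00

vd[2] = 65314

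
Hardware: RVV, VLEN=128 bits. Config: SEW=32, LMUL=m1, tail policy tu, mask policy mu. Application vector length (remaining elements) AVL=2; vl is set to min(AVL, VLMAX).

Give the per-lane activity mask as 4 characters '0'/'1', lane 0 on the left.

predicate = 1100

VLMAX = VLEN×LMUL/SEW = 128×1/32 = 4
vl ← min(2, 4) = 2
bits (lane 0 leftmost): 1100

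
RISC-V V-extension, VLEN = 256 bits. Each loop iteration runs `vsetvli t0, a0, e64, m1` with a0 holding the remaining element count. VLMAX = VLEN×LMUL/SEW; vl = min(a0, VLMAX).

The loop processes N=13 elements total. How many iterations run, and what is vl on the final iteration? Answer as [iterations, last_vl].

[iterations, last_vl] = [4, 1]

lanes per group: 256·1/64 = 4
N=13: ⌈13/4⌉ = 4 iters; last vl = 13 − 3×4 = 1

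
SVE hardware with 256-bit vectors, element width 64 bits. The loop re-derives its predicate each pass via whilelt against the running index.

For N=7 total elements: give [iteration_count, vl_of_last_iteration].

lane count: 256 div 64 = 4
N=7: ⌈7/4⌉ = 2 iters; last vl = 7 − 1×4 = 3

[iterations, last_vl] = [2, 3]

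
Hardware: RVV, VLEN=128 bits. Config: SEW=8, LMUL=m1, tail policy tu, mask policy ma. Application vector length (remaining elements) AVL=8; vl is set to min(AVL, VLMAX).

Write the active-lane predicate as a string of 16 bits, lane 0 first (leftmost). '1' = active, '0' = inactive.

predicate = 1111111100000000

lanes per group: 128·1/8 = 16
vl = min(AVL, VLMAX) = min(8, 16) = 8
bits (lane 0 leftmost): 1111111100000000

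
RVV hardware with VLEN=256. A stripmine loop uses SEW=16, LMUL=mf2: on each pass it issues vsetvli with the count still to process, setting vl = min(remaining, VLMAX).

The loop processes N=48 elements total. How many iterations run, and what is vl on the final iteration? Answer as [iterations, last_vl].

VLMAX = VLEN×LMUL/SEW = 256×1/2/16 = 8
N=48: ⌈48/8⌉ = 6 iters; last vl = 48 − 5×8 = 8

[iterations, last_vl] = [6, 8]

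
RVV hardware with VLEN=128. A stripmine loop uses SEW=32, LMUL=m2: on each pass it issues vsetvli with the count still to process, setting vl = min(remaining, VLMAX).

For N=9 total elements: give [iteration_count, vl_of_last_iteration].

lanes per group: 128·2/32 = 8
iterations = ceil(9/8) = 2; final-pass vl = 1

[iterations, last_vl] = [2, 1]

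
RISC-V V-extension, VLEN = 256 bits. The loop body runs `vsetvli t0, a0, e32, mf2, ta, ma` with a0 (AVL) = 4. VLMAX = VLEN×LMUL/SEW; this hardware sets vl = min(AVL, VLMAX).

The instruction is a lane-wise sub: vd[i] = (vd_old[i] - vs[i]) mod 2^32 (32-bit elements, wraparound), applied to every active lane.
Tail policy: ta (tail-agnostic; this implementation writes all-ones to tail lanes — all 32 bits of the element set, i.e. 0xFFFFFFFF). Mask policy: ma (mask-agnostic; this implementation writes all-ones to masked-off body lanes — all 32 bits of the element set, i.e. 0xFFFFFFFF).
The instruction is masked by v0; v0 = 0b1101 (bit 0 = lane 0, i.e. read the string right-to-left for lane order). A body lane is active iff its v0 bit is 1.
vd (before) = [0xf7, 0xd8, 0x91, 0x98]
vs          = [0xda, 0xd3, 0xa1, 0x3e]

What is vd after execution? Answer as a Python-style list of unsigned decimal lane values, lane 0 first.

VLMAX = (256 × 1/2) / 32 = 4 lanes
vl ← min(4, 4) = 4
[0] sub(0xf7,0xda) = 0x1d
[1] mask-off/ones = 0xffffffff
[2] sub(0x91,0xa1) = 0xfffffff0
[3] sub(0x98,0x3e) = 0x5a

vd = [29, 4294967295, 4294967280, 90]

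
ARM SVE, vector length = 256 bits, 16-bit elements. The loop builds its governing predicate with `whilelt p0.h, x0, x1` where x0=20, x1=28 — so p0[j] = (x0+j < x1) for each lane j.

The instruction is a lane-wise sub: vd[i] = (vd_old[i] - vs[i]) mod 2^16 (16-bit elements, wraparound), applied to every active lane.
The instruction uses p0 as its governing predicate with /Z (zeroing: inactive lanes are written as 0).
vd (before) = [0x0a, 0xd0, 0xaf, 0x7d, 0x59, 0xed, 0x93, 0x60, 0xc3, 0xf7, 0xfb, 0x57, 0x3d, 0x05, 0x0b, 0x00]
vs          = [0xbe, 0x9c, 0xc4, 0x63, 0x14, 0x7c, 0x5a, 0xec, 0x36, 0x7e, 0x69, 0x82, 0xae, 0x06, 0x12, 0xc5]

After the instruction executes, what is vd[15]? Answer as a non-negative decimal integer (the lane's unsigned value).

vd[15] = 0

256-bit reg / 16-bit elem → 16 lanes
active while 20+j < 28, i.e. j ∈ [0,8) capped at 16 ⇒ 8
[0] sub(0x0a,0xbe) = 0xff4c
[1] sub(0xd0,0x9c) = 0x34
[2] sub(0xaf,0xc4) = 0xffeb
[3] sub(0x7d,0x63) = 0x1a
[4] sub(0x59,0x14) = 0x45
[5] sub(0xed,0x7c) = 0x71
[6] sub(0x93,0x5a) = 0x39
[7] sub(0x60,0xec) = 0xff74
[8] tail/zero = 0x00
[9] tail/zero = 0x00
[10] tail/zero = 0x00
[11] tail/zero = 0x00
[12] tail/zero = 0x00
[13] tail/zero = 0x00
[14] tail/zero = 0x00
[15] tail/zero = 0x00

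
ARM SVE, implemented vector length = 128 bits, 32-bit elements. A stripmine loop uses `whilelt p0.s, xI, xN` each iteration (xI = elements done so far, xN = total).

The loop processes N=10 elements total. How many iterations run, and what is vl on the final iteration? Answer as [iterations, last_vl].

[iterations, last_vl] = [3, 2]

lane count: 128 div 32 = 4
iterations = ceil(10/4) = 3; final-pass vl = 2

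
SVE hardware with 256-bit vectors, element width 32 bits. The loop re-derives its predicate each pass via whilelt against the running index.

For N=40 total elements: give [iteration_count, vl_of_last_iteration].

256-bit reg / 32-bit elem → 8 lanes
40 elements at 8/iter → 5 passes, remainder 8 on the last

[iterations, last_vl] = [5, 8]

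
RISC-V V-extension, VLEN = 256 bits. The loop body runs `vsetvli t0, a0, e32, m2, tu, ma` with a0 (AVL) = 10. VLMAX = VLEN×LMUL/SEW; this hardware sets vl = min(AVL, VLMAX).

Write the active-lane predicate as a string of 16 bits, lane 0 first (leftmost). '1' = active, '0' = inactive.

predicate = 1111111111000000

VLMAX = VLEN×LMUL/SEW = 256×2/32 = 16
AVL=10 ≤ VLMAX=16, so vl = 10
bits (lane 0 leftmost): 1111111111000000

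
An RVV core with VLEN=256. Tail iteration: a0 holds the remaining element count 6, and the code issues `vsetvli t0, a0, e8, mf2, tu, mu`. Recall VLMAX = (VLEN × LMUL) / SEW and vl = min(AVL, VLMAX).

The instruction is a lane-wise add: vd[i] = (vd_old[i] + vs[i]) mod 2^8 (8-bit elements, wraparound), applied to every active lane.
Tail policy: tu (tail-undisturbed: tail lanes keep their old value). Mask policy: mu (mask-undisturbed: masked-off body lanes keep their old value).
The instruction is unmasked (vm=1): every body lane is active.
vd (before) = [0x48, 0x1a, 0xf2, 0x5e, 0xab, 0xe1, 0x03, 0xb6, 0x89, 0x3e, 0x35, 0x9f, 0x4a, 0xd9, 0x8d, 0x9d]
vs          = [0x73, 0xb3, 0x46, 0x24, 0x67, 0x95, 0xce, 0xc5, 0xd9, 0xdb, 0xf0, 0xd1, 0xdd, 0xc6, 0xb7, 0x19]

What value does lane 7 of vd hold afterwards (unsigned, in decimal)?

vd[7] = 182

VLMAX = VLEN×LMUL/SEW = 256×1/2/8 = 16
vl = min(AVL, VLMAX) = min(6, 16) = 6
lane  0: add(0x48,0x73) ⇒ 0xbb
lane  1: add(0x1a,0xb3) ⇒ 0xcd
lane  2: add(0xf2,0x46) ⇒ 0x38
lane  3: add(0x5e,0x24) ⇒ 0x82
lane  4: add(0xab,0x67) ⇒ 0x12
lane  5: add(0xe1,0x95) ⇒ 0x76
lane  6: tail/keep ⇒ 0x03
lane  7: tail/keep ⇒ 0xb6
lane  8: tail/keep ⇒ 0x89
lane  9: tail/keep ⇒ 0x3e
lane 10: tail/keep ⇒ 0x35
lane 11: tail/keep ⇒ 0x9f
lane 12: tail/keep ⇒ 0x4a
lane 13: tail/keep ⇒ 0xd9
lane 14: tail/keep ⇒ 0x8d
lane 15: tail/keep ⇒ 0x9d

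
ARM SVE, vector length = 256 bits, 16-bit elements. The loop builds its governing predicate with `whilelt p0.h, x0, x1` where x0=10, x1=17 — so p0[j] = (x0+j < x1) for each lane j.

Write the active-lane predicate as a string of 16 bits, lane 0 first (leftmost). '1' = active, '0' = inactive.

lane count: 256 div 16 = 16
whilelt: lane j active iff 10+j < 17 → j < 7 → 7 active
bits (lane 0 leftmost): 1111111000000000

predicate = 1111111000000000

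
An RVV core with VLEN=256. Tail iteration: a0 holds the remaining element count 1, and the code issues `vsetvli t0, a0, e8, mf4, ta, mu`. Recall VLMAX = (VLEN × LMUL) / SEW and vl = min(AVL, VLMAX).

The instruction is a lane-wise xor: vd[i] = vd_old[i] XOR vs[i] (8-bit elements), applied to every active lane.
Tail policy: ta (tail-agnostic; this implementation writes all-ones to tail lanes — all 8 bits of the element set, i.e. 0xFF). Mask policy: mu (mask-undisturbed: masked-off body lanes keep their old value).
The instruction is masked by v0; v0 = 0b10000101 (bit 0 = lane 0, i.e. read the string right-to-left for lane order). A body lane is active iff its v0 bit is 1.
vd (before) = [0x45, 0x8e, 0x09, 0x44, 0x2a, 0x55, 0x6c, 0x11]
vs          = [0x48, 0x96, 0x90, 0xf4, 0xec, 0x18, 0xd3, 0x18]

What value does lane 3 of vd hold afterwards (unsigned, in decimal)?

vd[3] = 255

VLMAX = (256 × 1/4) / 8 = 8 lanes
vl ← min(1, 8) = 1
[0] xor(0x45,0x48) = 0x0d
[1] tail/ones = 0xff
[2] tail/ones = 0xff
[3] tail/ones = 0xff
[4] tail/ones = 0xff
[5] tail/ones = 0xff
[6] tail/ones = 0xff
[7] tail/ones = 0xff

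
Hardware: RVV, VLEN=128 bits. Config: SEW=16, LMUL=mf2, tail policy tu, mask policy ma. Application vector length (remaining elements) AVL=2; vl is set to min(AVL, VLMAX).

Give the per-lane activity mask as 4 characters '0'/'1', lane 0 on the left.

predicate = 1100

VLMAX = VLEN×LMUL/SEW = 128×1/2/16 = 4
vl = min(AVL, VLMAX) = min(2, 4) = 2
bits (lane 0 leftmost): 1100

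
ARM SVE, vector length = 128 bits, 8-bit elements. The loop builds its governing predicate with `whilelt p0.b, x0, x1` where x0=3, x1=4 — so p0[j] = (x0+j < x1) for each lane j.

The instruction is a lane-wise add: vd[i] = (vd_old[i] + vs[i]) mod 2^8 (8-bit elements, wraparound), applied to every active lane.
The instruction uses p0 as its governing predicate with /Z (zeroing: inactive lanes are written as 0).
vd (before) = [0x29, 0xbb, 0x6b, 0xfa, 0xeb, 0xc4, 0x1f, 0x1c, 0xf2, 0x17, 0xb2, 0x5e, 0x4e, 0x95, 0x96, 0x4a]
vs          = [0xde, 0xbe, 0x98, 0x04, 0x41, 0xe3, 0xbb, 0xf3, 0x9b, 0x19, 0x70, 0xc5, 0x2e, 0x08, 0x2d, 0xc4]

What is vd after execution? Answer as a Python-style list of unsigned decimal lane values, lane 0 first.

vd = [7, 0, 0, 0, 0, 0, 0, 0, 0, 0, 0, 0, 0, 0, 0, 0]

lane count: 128 div 8 = 16
whilelt: lane j active iff 3+j < 4 → j < 1 → 1 active
lane  0: add(0x29,0xde) ⇒ 0x07
lane  1: tail/zero ⇒ 0x00
lane  2: tail/zero ⇒ 0x00
lane  3: tail/zero ⇒ 0x00
lane  4: tail/zero ⇒ 0x00
lane  5: tail/zero ⇒ 0x00
lane  6: tail/zero ⇒ 0x00
lane  7: tail/zero ⇒ 0x00
lane  8: tail/zero ⇒ 0x00
lane  9: tail/zero ⇒ 0x00
lane 10: tail/zero ⇒ 0x00
lane 11: tail/zero ⇒ 0x00
lane 12: tail/zero ⇒ 0x00
lane 13: tail/zero ⇒ 0x00
lane 14: tail/zero ⇒ 0x00
lane 15: tail/zero ⇒ 0x00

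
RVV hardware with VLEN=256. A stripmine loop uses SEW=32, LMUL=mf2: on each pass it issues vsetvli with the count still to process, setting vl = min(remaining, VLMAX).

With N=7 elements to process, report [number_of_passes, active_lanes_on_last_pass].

VLMAX = (256 × 1/2) / 32 = 4 lanes
iterations = ceil(7/4) = 2; final-pass vl = 3

[iterations, last_vl] = [2, 3]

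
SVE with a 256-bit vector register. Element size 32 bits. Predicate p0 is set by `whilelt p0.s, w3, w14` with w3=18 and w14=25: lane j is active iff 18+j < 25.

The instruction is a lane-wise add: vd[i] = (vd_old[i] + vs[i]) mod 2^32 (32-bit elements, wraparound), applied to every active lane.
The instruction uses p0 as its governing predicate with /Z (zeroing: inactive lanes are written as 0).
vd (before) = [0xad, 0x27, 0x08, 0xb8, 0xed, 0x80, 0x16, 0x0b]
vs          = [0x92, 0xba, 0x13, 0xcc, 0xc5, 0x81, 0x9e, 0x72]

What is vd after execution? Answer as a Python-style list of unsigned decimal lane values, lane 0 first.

lane count: 256 div 32 = 8
p0[j] = (18+j < 25); true for j=0..6 → 7 lanes set
[0] add(0xad,0x92) = 0x13f
[1] add(0x27,0xba) = 0xe1
[2] add(0x08,0x13) = 0x1b
[3] add(0xb8,0xcc) = 0x184
[4] add(0xed,0xc5) = 0x1b2
[5] add(0x80,0x81) = 0x101
[6] add(0x16,0x9e) = 0xb4
[7] tail/zero = 0x00

vd = [319, 225, 27, 388, 434, 257, 180, 0]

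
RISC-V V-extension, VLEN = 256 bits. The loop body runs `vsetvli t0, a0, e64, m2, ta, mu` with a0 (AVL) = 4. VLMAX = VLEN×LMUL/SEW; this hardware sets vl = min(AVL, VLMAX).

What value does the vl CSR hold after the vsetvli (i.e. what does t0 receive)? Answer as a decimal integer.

vl = 4

VLMAX = (256 × 2) / 64 = 8 lanes
vl ← min(4, 8) = 4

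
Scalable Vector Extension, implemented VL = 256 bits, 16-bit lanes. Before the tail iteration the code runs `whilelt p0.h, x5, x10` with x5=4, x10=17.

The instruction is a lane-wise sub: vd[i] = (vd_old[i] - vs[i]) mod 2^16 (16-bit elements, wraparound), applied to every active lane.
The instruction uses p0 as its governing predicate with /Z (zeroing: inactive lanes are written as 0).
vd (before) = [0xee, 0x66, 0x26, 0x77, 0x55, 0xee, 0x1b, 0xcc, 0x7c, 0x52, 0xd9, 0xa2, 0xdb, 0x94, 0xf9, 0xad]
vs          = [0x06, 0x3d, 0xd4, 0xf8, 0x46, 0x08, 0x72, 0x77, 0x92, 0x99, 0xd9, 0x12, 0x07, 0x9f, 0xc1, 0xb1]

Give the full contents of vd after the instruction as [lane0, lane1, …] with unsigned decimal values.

256-bit reg / 16-bit elem → 16 lanes
active while 4+j < 17, i.e. j ∈ [0,13) capped at 16 ⇒ 13
vd[0] sub(0xee,0x06) -> 0xe8
vd[1] sub(0x66,0x3d) -> 0x29
vd[2] sub(0x26,0xd4) -> 0xff52
vd[3] sub(0x77,0xf8) -> 0xff7f
vd[4] sub(0x55,0x46) -> 0x0f
vd[5] sub(0xee,0x08) -> 0xe6
vd[6] sub(0x1b,0x72) -> 0xffa9
vd[7] sub(0xcc,0x77) -> 0x55
vd[8] sub(0x7c,0x92) -> 0xffea
vd[9] sub(0x52,0x99) -> 0xffb9
vd[10] sub(0xd9,0xd9) -> 0x00
vd[11] sub(0xa2,0x12) -> 0x90
vd[12] sub(0xdb,0x07) -> 0xd4
vd[13] tail/zero -> 0x00
vd[14] tail/zero -> 0x00
vd[15] tail/zero -> 0x00

vd = [232, 41, 65362, 65407, 15, 230, 65449, 85, 65514, 65465, 0, 144, 212, 0, 0, 0]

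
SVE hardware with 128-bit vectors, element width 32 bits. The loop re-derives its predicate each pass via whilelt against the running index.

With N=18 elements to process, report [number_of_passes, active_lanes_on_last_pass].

128-bit reg / 32-bit elem → 4 lanes
18 elements at 4/iter → 5 passes, remainder 2 on the last

[iterations, last_vl] = [5, 2]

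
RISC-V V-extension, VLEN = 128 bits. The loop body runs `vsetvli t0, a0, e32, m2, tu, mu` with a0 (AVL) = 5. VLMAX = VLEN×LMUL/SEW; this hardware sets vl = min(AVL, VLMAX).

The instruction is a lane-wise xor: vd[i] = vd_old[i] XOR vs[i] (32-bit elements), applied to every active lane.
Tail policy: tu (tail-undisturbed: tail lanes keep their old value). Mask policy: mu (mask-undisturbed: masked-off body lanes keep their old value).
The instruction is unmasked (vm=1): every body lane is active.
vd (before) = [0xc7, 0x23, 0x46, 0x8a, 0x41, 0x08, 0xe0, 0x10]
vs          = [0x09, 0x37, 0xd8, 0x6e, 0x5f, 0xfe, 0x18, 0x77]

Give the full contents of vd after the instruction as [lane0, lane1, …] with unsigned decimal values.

vd = [206, 20, 158, 228, 30, 8, 224, 16]

lanes per group: 128·2/32 = 8
vl ← min(5, 8) = 5
vd[0] xor(0xc7,0x09) -> 0xce
vd[1] xor(0x23,0x37) -> 0x14
vd[2] xor(0x46,0xd8) -> 0x9e
vd[3] xor(0x8a,0x6e) -> 0xe4
vd[4] xor(0x41,0x5f) -> 0x1e
vd[5] tail/keep -> 0x08
vd[6] tail/keep -> 0xe0
vd[7] tail/keep -> 0x10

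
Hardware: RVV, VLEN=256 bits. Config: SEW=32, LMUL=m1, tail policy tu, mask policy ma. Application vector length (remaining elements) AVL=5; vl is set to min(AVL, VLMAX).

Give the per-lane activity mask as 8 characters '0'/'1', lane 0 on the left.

predicate = 11111000

lanes per group: 256·1/32 = 8
AVL=5 ≤ VLMAX=8, so vl = 5
bits (lane 0 leftmost): 11111000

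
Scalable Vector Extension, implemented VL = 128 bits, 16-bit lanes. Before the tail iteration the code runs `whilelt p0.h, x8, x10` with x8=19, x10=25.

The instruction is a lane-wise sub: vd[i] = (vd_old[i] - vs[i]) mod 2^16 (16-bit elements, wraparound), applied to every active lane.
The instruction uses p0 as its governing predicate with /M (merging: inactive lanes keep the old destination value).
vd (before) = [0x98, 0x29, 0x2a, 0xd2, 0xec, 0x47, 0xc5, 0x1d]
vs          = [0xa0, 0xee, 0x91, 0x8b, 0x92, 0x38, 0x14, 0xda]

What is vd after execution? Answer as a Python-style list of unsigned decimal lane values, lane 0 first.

vd = [65528, 65339, 65433, 71, 90, 15, 197, 29]

lane count: 128 div 16 = 8
active while 19+j < 25, i.e. j ∈ [0,6) capped at 8 ⇒ 6
[0] sub(0x98,0xa0) = 0xfff8
[1] sub(0x29,0xee) = 0xff3b
[2] sub(0x2a,0x91) = 0xff99
[3] sub(0xd2,0x8b) = 0x47
[4] sub(0xec,0x92) = 0x5a
[5] sub(0x47,0x38) = 0x0f
[6] tail/keep = 0xc5
[7] tail/keep = 0x1d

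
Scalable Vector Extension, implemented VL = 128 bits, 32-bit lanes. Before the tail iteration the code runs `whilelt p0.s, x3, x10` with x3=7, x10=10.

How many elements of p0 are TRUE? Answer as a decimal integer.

vl = 3

register lanes = 128/32 = 4
active while 7+j < 10, i.e. j ∈ [0,3) capped at 4 ⇒ 3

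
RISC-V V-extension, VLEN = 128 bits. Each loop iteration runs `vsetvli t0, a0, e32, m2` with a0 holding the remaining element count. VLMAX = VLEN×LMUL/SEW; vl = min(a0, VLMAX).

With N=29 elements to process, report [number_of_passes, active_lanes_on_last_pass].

[iterations, last_vl] = [4, 5]

VLMAX = VLEN×LMUL/SEW = 128×2/32 = 8
29 elements at 8/iter → 4 passes, remainder 5 on the last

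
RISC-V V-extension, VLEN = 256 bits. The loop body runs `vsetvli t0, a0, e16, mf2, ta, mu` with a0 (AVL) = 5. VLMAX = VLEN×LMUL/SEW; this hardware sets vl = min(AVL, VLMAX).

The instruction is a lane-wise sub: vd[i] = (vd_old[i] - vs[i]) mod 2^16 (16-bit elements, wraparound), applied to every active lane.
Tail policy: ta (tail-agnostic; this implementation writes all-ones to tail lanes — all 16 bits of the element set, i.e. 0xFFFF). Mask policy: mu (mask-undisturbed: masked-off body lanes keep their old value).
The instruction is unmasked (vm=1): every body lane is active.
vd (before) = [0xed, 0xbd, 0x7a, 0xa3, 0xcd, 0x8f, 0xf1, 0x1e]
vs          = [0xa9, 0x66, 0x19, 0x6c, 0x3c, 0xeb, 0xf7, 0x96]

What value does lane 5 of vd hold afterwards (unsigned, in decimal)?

VLMAX = VLEN×LMUL/SEW = 256×1/2/16 = 8
AVL=5 ≤ VLMAX=8, so vl = 5
vd[0] sub(0xed,0xa9) -> 0x44
vd[1] sub(0xbd,0x66) -> 0x57
vd[2] sub(0x7a,0x19) -> 0x61
vd[3] sub(0xa3,0x6c) -> 0x37
vd[4] sub(0xcd,0x3c) -> 0x91
vd[5] tail/ones -> 0xffff
vd[6] tail/ones -> 0xffff
vd[7] tail/ones -> 0xffff

vd[5] = 65535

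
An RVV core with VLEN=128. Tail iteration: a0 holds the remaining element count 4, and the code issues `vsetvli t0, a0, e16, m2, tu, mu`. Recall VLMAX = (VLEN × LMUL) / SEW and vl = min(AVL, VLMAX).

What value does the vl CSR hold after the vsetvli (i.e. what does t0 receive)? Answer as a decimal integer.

VLMAX = (128 × 2) / 16 = 16 lanes
AVL=4 ≤ VLMAX=16, so vl = 4

vl = 4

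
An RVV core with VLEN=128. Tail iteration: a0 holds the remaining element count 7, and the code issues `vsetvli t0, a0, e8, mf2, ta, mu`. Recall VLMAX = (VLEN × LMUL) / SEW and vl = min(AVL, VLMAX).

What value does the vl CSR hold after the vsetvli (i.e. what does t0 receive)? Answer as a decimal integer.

vl = 7

VLMAX = VLEN×LMUL/SEW = 128×1/2/8 = 8
AVL=7 ≤ VLMAX=8, so vl = 7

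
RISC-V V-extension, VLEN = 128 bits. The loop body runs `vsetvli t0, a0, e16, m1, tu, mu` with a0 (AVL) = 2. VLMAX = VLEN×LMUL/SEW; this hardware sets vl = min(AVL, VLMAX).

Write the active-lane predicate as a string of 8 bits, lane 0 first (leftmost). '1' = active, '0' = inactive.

predicate = 11000000

VLMAX = VLEN×LMUL/SEW = 128×1/16 = 8
vl = min(AVL, VLMAX) = min(2, 8) = 2
bits (lane 0 leftmost): 11000000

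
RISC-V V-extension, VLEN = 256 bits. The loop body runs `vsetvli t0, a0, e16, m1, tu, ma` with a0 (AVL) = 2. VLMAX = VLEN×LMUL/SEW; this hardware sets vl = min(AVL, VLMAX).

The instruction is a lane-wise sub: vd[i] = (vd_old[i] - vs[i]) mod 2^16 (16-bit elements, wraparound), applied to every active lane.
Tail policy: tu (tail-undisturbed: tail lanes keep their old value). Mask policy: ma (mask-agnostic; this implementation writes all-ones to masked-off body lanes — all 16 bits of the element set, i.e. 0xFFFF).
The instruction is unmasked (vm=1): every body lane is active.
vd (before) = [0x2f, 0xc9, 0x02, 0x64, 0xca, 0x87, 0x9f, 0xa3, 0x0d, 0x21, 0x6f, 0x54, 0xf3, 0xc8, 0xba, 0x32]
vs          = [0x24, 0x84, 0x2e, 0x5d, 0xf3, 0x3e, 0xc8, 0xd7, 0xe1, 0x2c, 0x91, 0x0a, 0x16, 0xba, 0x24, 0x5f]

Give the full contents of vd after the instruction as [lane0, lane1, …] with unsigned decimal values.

vd = [11, 69, 2, 100, 202, 135, 159, 163, 13, 33, 111, 84, 243, 200, 186, 50]

VLMAX = VLEN×LMUL/SEW = 256×1/16 = 16
vl ← min(2, 16) = 2
vd[0] sub(0x2f,0x24) -> 0x0b
vd[1] sub(0xc9,0x84) -> 0x45
vd[2] tail/keep -> 0x02
vd[3] tail/keep -> 0x64
vd[4] tail/keep -> 0xca
vd[5] tail/keep -> 0x87
vd[6] tail/keep -> 0x9f
vd[7] tail/keep -> 0xa3
vd[8] tail/keep -> 0x0d
vd[9] tail/keep -> 0x21
vd[10] tail/keep -> 0x6f
vd[11] tail/keep -> 0x54
vd[12] tail/keep -> 0xf3
vd[13] tail/keep -> 0xc8
vd[14] tail/keep -> 0xba
vd[15] tail/keep -> 0x32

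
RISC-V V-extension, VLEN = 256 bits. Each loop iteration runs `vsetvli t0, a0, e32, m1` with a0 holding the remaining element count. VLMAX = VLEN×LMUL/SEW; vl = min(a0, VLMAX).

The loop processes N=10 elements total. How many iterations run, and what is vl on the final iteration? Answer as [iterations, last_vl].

[iterations, last_vl] = [2, 2]

lanes per group: 256·1/32 = 8
iterations = ceil(10/8) = 2; final-pass vl = 2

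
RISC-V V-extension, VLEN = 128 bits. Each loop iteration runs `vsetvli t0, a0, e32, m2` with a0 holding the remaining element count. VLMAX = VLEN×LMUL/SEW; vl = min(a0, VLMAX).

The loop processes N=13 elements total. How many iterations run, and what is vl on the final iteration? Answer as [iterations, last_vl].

[iterations, last_vl] = [2, 5]

VLMAX = VLEN×LMUL/SEW = 128×2/32 = 8
13 elements at 8/iter → 2 passes, remainder 5 on the last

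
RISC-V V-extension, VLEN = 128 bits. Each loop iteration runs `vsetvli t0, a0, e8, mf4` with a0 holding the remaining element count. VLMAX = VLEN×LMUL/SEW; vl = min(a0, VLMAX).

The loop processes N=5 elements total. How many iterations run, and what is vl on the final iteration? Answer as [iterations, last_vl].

[iterations, last_vl] = [2, 1]

VLMAX = (128 × 1/4) / 8 = 4 lanes
iterations = ceil(5/4) = 2; final-pass vl = 1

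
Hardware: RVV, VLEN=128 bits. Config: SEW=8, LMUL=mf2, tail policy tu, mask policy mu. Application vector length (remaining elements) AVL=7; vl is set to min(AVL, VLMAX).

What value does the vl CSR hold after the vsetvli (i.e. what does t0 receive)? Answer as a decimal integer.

vl = 7

VLMAX = (128 × 1/2) / 8 = 8 lanes
vl ← min(7, 8) = 7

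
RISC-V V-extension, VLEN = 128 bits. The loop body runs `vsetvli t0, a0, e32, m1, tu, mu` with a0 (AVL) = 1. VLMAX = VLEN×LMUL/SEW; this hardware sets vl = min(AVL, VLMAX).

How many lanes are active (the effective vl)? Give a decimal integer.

vl = 1

VLMAX = (128 × 1) / 32 = 4 lanes
vl = min(AVL, VLMAX) = min(1, 4) = 1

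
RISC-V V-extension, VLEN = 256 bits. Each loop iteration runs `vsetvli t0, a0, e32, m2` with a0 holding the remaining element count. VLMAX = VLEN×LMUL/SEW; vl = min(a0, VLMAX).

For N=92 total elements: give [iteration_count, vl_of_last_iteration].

[iterations, last_vl] = [6, 12]

VLMAX = VLEN×LMUL/SEW = 256×2/32 = 16
iterations = ceil(92/16) = 6; final-pass vl = 12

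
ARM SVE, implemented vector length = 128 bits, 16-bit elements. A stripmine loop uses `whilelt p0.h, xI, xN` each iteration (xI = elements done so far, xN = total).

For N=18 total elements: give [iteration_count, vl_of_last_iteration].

[iterations, last_vl] = [3, 2]

lane count: 128 div 16 = 8
18 elements at 8/iter → 3 passes, remainder 2 on the last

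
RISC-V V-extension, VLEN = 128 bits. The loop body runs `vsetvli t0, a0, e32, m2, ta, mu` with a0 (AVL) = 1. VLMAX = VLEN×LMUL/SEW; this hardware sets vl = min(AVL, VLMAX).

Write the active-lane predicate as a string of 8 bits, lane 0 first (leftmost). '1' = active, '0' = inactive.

predicate = 10000000

lanes per group: 128·2/32 = 8
vl ← min(1, 8) = 1
bits (lane 0 leftmost): 10000000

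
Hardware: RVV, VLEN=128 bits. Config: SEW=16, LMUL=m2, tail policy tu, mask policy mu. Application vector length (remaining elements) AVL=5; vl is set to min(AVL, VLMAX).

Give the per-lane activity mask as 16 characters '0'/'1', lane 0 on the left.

predicate = 1111100000000000

VLMAX = VLEN×LMUL/SEW = 128×2/16 = 16
vl = min(AVL, VLMAX) = min(5, 16) = 5
bits (lane 0 leftmost): 1111100000000000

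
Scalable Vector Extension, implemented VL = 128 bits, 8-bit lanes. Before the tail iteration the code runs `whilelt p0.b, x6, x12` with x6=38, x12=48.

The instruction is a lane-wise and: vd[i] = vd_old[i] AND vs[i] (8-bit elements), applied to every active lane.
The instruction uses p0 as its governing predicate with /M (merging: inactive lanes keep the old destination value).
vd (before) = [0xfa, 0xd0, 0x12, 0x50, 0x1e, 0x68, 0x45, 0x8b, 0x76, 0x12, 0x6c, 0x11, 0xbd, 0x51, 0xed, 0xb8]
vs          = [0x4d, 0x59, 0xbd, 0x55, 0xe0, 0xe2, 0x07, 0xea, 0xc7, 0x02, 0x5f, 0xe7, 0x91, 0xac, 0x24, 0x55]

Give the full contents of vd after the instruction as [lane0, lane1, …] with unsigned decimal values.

lane count: 128 div 8 = 16
p0[j] = (38+j < 48); true for j=0..9 → 10 lanes set
  i=0: and(0xfa,0x4d) → 72
  i=1: and(0xd0,0x59) → 80
  i=2: and(0x12,0xbd) → 16
  i=3: and(0x50,0x55) → 80
  i=4: and(0x1e,0xe0) → 0
  i=5: and(0x68,0xe2) → 96
  i=6: and(0x45,0x07) → 5
  i=7: and(0x8b,0xea) → 138
  i=8: and(0x76,0xc7) → 70
  i=9: and(0x12,0x02) → 2
  i=10: tail/keep → 108
  i=11: tail/keep → 17
  i=12: tail/keep → 189
  i=13: tail/keep → 81
  i=14: tail/keep → 237
  i=15: tail/keep → 184

vd = [72, 80, 16, 80, 0, 96, 5, 138, 70, 2, 108, 17, 189, 81, 237, 184]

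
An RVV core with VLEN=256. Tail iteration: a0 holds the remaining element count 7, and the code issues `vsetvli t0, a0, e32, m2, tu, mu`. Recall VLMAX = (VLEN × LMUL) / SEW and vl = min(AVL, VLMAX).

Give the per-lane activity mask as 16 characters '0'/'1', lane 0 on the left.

predicate = 1111111000000000

lanes per group: 256·2/32 = 16
vl ← min(7, 16) = 7
bits (lane 0 leftmost): 1111111000000000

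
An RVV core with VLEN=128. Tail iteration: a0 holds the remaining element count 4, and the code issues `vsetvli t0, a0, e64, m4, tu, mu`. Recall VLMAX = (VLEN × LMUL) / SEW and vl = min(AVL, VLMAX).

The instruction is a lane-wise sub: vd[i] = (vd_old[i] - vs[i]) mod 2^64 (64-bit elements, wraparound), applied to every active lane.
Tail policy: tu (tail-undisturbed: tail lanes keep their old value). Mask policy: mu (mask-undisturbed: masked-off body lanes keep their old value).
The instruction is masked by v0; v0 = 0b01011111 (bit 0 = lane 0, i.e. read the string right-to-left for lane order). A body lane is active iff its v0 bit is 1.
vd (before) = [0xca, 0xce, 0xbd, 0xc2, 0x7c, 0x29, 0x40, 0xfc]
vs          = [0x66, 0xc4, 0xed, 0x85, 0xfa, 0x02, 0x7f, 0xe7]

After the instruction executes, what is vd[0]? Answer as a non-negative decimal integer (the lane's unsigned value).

vd[0] = 100

VLMAX = VLEN×LMUL/SEW = 128×4/64 = 8
vl ← min(4, 8) = 4
vd[0] sub(0xca,0x66) -> 0x64
vd[1] sub(0xce,0xc4) -> 0x0a
vd[2] sub(0xbd,0xed) -> 0xffffffffffffffd0
vd[3] sub(0xc2,0x85) -> 0x3d
vd[4] tail/keep -> 0x7c
vd[5] tail/keep -> 0x29
vd[6] tail/keep -> 0x40
vd[7] tail/keep -> 0xfc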